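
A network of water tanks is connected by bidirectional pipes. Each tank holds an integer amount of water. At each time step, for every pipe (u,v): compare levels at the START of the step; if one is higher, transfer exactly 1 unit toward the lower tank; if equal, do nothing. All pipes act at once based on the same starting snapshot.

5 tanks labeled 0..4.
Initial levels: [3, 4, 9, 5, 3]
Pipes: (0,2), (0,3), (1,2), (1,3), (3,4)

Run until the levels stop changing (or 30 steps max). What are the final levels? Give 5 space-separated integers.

Step 1: flows [2->0,3->0,2->1,3->1,3->4] -> levels [5 6 7 2 4]
Step 2: flows [2->0,0->3,2->1,1->3,4->3] -> levels [5 6 5 5 3]
Step 3: flows [0=2,0=3,1->2,1->3,3->4] -> levels [5 4 6 5 4]
Step 4: flows [2->0,0=3,2->1,3->1,3->4] -> levels [6 6 4 3 5]
Step 5: flows [0->2,0->3,1->2,1->3,4->3] -> levels [4 4 6 6 4]
Step 6: flows [2->0,3->0,2->1,3->1,3->4] -> levels [6 6 4 3 5]
  -> period-2 cycle: step 6 state = step 4 state; never stabilizes
  -> state at step 30: (30-4) mod 2 = 0, same as step 4 -> [6 6 4 3 5]

Answer: 6 6 4 3 5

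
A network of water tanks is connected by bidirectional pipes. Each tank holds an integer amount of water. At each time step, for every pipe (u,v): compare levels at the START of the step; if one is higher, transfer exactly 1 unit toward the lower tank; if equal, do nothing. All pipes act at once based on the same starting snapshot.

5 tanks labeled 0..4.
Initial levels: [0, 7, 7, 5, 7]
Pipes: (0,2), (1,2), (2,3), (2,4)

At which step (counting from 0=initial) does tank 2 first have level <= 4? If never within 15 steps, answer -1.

Answer: 3

Derivation:
Step 1: flows [2->0,1=2,2->3,2=4] -> levels [1 7 5 6 7]
Step 2: flows [2->0,1->2,3->2,4->2] -> levels [2 6 7 5 6]
Step 3: flows [2->0,2->1,2->3,2->4] -> levels [3 7 3 6 7]
Tank 2 first reaches <=4 at step 3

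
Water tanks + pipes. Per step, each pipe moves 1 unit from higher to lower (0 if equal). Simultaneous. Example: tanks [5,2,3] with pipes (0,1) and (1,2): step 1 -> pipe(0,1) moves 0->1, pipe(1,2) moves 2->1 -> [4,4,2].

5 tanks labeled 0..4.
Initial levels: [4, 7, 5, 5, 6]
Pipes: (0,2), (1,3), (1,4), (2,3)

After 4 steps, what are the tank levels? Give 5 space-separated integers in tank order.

Step 1: flows [2->0,1->3,1->4,2=3] -> levels [5 5 4 6 7]
Step 2: flows [0->2,3->1,4->1,3->2] -> levels [4 7 6 4 6]
Step 3: flows [2->0,1->3,1->4,2->3] -> levels [5 5 4 6 7]
  -> period-2 cycle: step 3 state = step 1 state
  -> state at step 4: (4-1) mod 2 = 1, same as step 2 -> [4 7 6 4 6]

Answer: 4 7 6 4 6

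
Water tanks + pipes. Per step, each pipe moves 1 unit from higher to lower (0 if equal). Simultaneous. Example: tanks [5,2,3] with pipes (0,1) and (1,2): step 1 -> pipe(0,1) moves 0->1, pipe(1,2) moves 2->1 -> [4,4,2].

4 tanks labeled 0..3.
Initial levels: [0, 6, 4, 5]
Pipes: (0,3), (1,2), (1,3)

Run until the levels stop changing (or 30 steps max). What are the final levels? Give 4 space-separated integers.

Step 1: flows [3->0,1->2,1->3] -> levels [1 4 5 5]
Step 2: flows [3->0,2->1,3->1] -> levels [2 6 4 3]
Step 3: flows [3->0,1->2,1->3] -> levels [3 4 5 3]
Step 4: flows [0=3,2->1,1->3] -> levels [3 4 4 4]
Step 5: flows [3->0,1=2,1=3] -> levels [4 4 4 3]
Step 6: flows [0->3,1=2,1->3] -> levels [3 3 4 5]
Step 7: flows [3->0,2->1,3->1] -> levels [4 5 3 3]
Step 8: flows [0->3,1->2,1->3] -> levels [3 3 4 5]
  -> period-2 cycle: step 8 state = step 6 state; never stabilizes
  -> state at step 30: (30-6) mod 2 = 0, same as step 6 -> [3 3 4 5]

Answer: 3 3 4 5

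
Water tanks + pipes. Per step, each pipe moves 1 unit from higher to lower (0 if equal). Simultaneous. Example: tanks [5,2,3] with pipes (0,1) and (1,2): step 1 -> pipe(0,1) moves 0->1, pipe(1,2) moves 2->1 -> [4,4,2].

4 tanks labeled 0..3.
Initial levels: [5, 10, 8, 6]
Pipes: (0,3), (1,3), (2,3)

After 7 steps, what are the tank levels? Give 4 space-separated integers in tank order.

Step 1: flows [3->0,1->3,2->3] -> levels [6 9 7 7]
Step 2: flows [3->0,1->3,2=3] -> levels [7 8 7 7]
Step 3: flows [0=3,1->3,2=3] -> levels [7 7 7 8]
Step 4: flows [3->0,3->1,3->2] -> levels [8 8 8 5]
Step 5: flows [0->3,1->3,2->3] -> levels [7 7 7 8]
  -> period-2 cycle: step 5 state = step 3 state
  -> state at step 7: (7-3) mod 2 = 0, same as step 3 -> [7 7 7 8]

Answer: 7 7 7 8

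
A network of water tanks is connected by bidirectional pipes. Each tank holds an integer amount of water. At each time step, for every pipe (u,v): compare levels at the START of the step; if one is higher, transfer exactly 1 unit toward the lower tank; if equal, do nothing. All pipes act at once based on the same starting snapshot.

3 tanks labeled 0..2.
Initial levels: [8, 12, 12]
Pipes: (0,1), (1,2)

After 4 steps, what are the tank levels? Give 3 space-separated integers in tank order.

Step 1: flows [1->0,1=2] -> levels [9 11 12]
Step 2: flows [1->0,2->1] -> levels [10 11 11]
Step 3: flows [1->0,1=2] -> levels [11 10 11]
Step 4: flows [0->1,2->1] -> levels [10 12 10]

Answer: 10 12 10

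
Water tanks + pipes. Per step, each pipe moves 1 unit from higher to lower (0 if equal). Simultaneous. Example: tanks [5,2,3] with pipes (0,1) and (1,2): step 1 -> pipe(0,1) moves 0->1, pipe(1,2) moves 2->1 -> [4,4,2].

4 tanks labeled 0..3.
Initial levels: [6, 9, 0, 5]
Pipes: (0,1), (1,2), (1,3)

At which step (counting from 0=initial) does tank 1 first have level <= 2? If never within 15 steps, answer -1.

Answer: -1

Derivation:
Step 1: flows [1->0,1->2,1->3] -> levels [7 6 1 6]
Step 2: flows [0->1,1->2,1=3] -> levels [6 6 2 6]
Step 3: flows [0=1,1->2,1=3] -> levels [6 5 3 6]
Step 4: flows [0->1,1->2,3->1] -> levels [5 6 4 5]
Step 5: flows [1->0,1->2,1->3] -> levels [6 3 5 6]
Step 6: flows [0->1,2->1,3->1] -> levels [5 6 4 5]
  -> period-2 cycle (repeats step 4); tank 1 never drops to <=2
Tank 1 never reaches <=2 within 15 steps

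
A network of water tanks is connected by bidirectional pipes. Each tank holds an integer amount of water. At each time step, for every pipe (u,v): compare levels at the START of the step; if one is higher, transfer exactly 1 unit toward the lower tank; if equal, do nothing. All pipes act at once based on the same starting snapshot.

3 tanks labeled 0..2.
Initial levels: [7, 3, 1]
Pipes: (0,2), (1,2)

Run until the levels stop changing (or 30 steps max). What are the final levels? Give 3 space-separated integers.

Answer: 4 4 3

Derivation:
Step 1: flows [0->2,1->2] -> levels [6 2 3]
Step 2: flows [0->2,2->1] -> levels [5 3 3]
Step 3: flows [0->2,1=2] -> levels [4 3 4]
Step 4: flows [0=2,2->1] -> levels [4 4 3]
Step 5: flows [0->2,1->2] -> levels [3 3 5]
Step 6: flows [2->0,2->1] -> levels [4 4 3]
  -> period-2 cycle: step 6 state = step 4 state; never stabilizes
  -> state at step 30: (30-4) mod 2 = 0, same as step 4 -> [4 4 3]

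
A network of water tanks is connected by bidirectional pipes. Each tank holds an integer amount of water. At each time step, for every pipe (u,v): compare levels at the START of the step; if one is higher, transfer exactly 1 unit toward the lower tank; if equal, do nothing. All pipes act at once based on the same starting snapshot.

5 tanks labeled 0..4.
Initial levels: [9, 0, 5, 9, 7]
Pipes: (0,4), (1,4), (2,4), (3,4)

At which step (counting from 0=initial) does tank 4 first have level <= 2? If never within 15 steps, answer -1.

Step 1: flows [0->4,4->1,4->2,3->4] -> levels [8 1 6 8 7]
Step 2: flows [0->4,4->1,4->2,3->4] -> levels [7 2 7 7 7]
Step 3: flows [0=4,4->1,2=4,3=4] -> levels [7 3 7 7 6]
Step 4: flows [0->4,4->1,2->4,3->4] -> levels [6 4 6 6 8]
Step 5: flows [4->0,4->1,4->2,4->3] -> levels [7 5 7 7 4]
Step 6: flows [0->4,1->4,2->4,3->4] -> levels [6 4 6 6 8]
  -> period-2 cycle (repeats step 4); tank 4 never drops to <=2
Tank 4 never reaches <=2 within 15 steps

Answer: -1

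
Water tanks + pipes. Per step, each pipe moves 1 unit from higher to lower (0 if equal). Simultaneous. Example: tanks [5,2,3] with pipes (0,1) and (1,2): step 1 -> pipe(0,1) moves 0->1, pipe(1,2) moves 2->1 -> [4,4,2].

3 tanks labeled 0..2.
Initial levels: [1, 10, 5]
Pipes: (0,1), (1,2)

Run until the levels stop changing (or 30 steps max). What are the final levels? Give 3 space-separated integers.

Step 1: flows [1->0,1->2] -> levels [2 8 6]
Step 2: flows [1->0,1->2] -> levels [3 6 7]
Step 3: flows [1->0,2->1] -> levels [4 6 6]
Step 4: flows [1->0,1=2] -> levels [5 5 6]
Step 5: flows [0=1,2->1] -> levels [5 6 5]
Step 6: flows [1->0,1->2] -> levels [6 4 6]
Step 7: flows [0->1,2->1] -> levels [5 6 5]
  -> period-2 cycle: step 7 state = step 5 state; never stabilizes
  -> state at step 30: (30-5) mod 2 = 1, same as step 6 -> [6 4 6]

Answer: 6 4 6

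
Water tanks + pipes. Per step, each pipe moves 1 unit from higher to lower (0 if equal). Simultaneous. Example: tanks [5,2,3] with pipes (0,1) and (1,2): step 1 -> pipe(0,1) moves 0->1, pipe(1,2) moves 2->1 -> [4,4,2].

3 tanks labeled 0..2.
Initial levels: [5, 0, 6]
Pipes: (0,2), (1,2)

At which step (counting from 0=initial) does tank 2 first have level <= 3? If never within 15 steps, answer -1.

Step 1: flows [2->0,2->1] -> levels [6 1 4]
Step 2: flows [0->2,2->1] -> levels [5 2 4]
Step 3: flows [0->2,2->1] -> levels [4 3 4]
Step 4: flows [0=2,2->1] -> levels [4 4 3]
Tank 2 first reaches <=3 at step 4

Answer: 4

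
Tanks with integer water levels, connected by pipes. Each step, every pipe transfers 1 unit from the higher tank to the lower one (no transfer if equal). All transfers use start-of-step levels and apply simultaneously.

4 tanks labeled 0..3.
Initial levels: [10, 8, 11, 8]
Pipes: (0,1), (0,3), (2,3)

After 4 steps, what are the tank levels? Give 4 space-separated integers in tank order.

Step 1: flows [0->1,0->3,2->3] -> levels [8 9 10 10]
Step 2: flows [1->0,3->0,2=3] -> levels [10 8 10 9]
Step 3: flows [0->1,0->3,2->3] -> levels [8 9 9 11]
Step 4: flows [1->0,3->0,3->2] -> levels [10 8 10 9]

Answer: 10 8 10 9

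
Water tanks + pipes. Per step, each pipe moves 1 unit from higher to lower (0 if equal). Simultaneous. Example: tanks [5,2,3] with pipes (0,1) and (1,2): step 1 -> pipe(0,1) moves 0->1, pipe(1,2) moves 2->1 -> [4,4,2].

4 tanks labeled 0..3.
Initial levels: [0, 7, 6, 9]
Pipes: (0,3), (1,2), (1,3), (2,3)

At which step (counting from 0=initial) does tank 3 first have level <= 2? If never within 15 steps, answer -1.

Step 1: flows [3->0,1->2,3->1,3->2] -> levels [1 7 8 6]
Step 2: flows [3->0,2->1,1->3,2->3] -> levels [2 7 6 7]
Step 3: flows [3->0,1->2,1=3,3->2] -> levels [3 6 8 5]
Step 4: flows [3->0,2->1,1->3,2->3] -> levels [4 6 6 6]
Step 5: flows [3->0,1=2,1=3,2=3] -> levels [5 6 6 5]
Step 6: flows [0=3,1=2,1->3,2->3] -> levels [5 5 5 7]
Step 7: flows [3->0,1=2,3->1,3->2] -> levels [6 6 6 4]
Step 8: flows [0->3,1=2,1->3,2->3] -> levels [5 5 5 7]
  -> period-2 cycle (repeats step 6); tank 3 never drops to <=2
Tank 3 never reaches <=2 within 15 steps

Answer: -1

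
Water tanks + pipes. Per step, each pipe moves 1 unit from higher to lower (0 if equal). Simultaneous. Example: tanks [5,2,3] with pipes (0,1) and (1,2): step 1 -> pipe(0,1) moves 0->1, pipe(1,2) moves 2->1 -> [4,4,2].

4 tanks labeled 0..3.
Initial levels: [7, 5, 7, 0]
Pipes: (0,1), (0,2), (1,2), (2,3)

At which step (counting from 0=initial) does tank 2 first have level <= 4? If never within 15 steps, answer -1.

Answer: 3

Derivation:
Step 1: flows [0->1,0=2,2->1,2->3] -> levels [6 7 5 1]
Step 2: flows [1->0,0->2,1->2,2->3] -> levels [6 5 6 2]
Step 3: flows [0->1,0=2,2->1,2->3] -> levels [5 7 4 3]
Tank 2 first reaches <=4 at step 3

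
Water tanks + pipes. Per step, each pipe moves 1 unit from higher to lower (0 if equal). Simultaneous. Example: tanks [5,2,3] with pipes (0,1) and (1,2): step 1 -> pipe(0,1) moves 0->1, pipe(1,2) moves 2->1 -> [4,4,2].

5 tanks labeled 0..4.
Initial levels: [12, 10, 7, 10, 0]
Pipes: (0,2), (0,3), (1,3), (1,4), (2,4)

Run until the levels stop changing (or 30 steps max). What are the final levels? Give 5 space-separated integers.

Step 1: flows [0->2,0->3,1=3,1->4,2->4] -> levels [10 9 7 11 2]
Step 2: flows [0->2,3->0,3->1,1->4,2->4] -> levels [10 9 7 9 4]
Step 3: flows [0->2,0->3,1=3,1->4,2->4] -> levels [8 8 7 10 6]
Step 4: flows [0->2,3->0,3->1,1->4,2->4] -> levels [8 8 7 8 8]
Step 5: flows [0->2,0=3,1=3,1=4,4->2] -> levels [7 8 9 8 7]
Step 6: flows [2->0,3->0,1=3,1->4,2->4] -> levels [9 7 7 7 9]
Step 7: flows [0->2,0->3,1=3,4->1,4->2] -> levels [7 8 9 8 7]
  -> period-2 cycle: step 7 state = step 5 state; never stabilizes
  -> state at step 30: (30-5) mod 2 = 1, same as step 6 -> [9 7 7 7 9]

Answer: 9 7 7 7 9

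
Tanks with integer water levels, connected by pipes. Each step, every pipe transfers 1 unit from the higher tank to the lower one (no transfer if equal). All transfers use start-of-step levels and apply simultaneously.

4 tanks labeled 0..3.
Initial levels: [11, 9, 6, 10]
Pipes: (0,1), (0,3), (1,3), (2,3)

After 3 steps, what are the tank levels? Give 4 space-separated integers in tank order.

Answer: 8 10 9 9

Derivation:
Step 1: flows [0->1,0->3,3->1,3->2] -> levels [9 11 7 9]
Step 2: flows [1->0,0=3,1->3,3->2] -> levels [10 9 8 9]
Step 3: flows [0->1,0->3,1=3,3->2] -> levels [8 10 9 9]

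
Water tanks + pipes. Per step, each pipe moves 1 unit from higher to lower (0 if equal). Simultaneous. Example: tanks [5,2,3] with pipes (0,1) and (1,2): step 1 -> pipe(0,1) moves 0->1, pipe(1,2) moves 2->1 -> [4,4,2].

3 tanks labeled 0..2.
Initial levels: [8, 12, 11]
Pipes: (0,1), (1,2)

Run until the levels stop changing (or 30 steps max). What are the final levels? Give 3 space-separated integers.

Answer: 11 9 11

Derivation:
Step 1: flows [1->0,1->2] -> levels [9 10 12]
Step 2: flows [1->0,2->1] -> levels [10 10 11]
Step 3: flows [0=1,2->1] -> levels [10 11 10]
Step 4: flows [1->0,1->2] -> levels [11 9 11]
Step 5: flows [0->1,2->1] -> levels [10 11 10]
  -> period-2 cycle: step 5 state = step 3 state; never stabilizes
  -> state at step 30: (30-3) mod 2 = 1, same as step 4 -> [11 9 11]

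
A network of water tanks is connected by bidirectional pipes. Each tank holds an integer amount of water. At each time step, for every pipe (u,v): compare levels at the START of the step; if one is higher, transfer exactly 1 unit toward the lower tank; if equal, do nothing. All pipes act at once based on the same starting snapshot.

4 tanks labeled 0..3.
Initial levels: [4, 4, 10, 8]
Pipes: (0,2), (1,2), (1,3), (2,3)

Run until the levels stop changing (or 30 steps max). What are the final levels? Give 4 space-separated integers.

Answer: 7 7 5 7

Derivation:
Step 1: flows [2->0,2->1,3->1,2->3] -> levels [5 6 7 8]
Step 2: flows [2->0,2->1,3->1,3->2] -> levels [6 8 6 6]
Step 3: flows [0=2,1->2,1->3,2=3] -> levels [6 6 7 7]
Step 4: flows [2->0,2->1,3->1,2=3] -> levels [7 8 5 6]
Step 5: flows [0->2,1->2,1->3,3->2] -> levels [6 6 8 6]
Step 6: flows [2->0,2->1,1=3,2->3] -> levels [7 7 5 7]
Step 7: flows [0->2,1->2,1=3,3->2] -> levels [6 6 8 6]
  -> period-2 cycle: step 7 state = step 5 state; never stabilizes
  -> state at step 30: (30-5) mod 2 = 1, same as step 6 -> [7 7 5 7]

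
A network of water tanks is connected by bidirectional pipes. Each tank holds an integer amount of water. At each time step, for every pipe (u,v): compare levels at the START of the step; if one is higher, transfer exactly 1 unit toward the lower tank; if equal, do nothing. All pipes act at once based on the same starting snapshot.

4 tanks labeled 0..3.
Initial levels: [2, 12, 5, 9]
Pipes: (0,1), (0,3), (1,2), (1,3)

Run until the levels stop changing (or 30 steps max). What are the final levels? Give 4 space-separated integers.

Answer: 6 7 7 8

Derivation:
Step 1: flows [1->0,3->0,1->2,1->3] -> levels [4 9 6 9]
Step 2: flows [1->0,3->0,1->2,1=3] -> levels [6 7 7 8]
Step 3: flows [1->0,3->0,1=2,3->1] -> levels [8 7 7 6]
Step 4: flows [0->1,0->3,1=2,1->3] -> levels [6 7 7 8]
  -> period-2 cycle: step 4 state = step 2 state; never stabilizes
  -> state at step 30: (30-2) mod 2 = 0, same as step 2 -> [6 7 7 8]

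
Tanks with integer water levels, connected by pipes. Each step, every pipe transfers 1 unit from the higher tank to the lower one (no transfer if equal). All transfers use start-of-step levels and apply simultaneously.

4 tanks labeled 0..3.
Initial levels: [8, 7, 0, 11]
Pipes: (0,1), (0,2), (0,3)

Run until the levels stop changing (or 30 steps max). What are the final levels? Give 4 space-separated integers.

Answer: 8 6 6 6

Derivation:
Step 1: flows [0->1,0->2,3->0] -> levels [7 8 1 10]
Step 2: flows [1->0,0->2,3->0] -> levels [8 7 2 9]
Step 3: flows [0->1,0->2,3->0] -> levels [7 8 3 8]
Step 4: flows [1->0,0->2,3->0] -> levels [8 7 4 7]
Step 5: flows [0->1,0->2,0->3] -> levels [5 8 5 8]
Step 6: flows [1->0,0=2,3->0] -> levels [7 7 5 7]
Step 7: flows [0=1,0->2,0=3] -> levels [6 7 6 7]
Step 8: flows [1->0,0=2,3->0] -> levels [8 6 6 6]
Step 9: flows [0->1,0->2,0->3] -> levels [5 7 7 7]
Step 10: flows [1->0,2->0,3->0] -> levels [8 6 6 6]
  -> period-2 cycle: step 10 state = step 8 state; never stabilizes
  -> state at step 30: (30-8) mod 2 = 0, same as step 8 -> [8 6 6 6]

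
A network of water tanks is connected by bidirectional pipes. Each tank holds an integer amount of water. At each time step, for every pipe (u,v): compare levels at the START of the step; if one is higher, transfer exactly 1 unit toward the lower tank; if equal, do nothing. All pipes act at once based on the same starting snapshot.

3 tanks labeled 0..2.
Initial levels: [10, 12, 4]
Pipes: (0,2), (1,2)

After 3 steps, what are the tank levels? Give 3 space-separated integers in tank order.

Step 1: flows [0->2,1->2] -> levels [9 11 6]
Step 2: flows [0->2,1->2] -> levels [8 10 8]
Step 3: flows [0=2,1->2] -> levels [8 9 9]

Answer: 8 9 9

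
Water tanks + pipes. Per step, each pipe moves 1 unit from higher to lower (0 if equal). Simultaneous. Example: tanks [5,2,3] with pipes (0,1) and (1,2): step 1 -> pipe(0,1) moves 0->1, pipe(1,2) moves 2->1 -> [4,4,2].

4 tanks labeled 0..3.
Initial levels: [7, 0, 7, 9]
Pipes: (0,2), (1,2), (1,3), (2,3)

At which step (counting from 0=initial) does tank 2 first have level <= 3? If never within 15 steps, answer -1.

Answer: -1

Derivation:
Step 1: flows [0=2,2->1,3->1,3->2] -> levels [7 2 7 7]
Step 2: flows [0=2,2->1,3->1,2=3] -> levels [7 4 6 6]
Step 3: flows [0->2,2->1,3->1,2=3] -> levels [6 6 6 5]
Step 4: flows [0=2,1=2,1->3,2->3] -> levels [6 5 5 7]
Step 5: flows [0->2,1=2,3->1,3->2] -> levels [5 6 7 5]
Step 6: flows [2->0,2->1,1->3,2->3] -> levels [6 6 4 7]
Step 7: flows [0->2,1->2,3->1,3->2] -> levels [5 6 7 5]
  -> period-2 cycle (repeats step 5); tank 2 never drops to <=3
Tank 2 never reaches <=3 within 15 steps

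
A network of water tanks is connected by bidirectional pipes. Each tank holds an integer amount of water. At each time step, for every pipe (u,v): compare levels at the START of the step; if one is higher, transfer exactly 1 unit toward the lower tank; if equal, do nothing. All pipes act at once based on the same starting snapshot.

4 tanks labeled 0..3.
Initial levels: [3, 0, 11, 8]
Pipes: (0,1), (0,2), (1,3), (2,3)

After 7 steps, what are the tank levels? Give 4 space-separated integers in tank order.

Step 1: flows [0->1,2->0,3->1,2->3] -> levels [3 2 9 8]
Step 2: flows [0->1,2->0,3->1,2->3] -> levels [3 4 7 8]
Step 3: flows [1->0,2->0,3->1,3->2] -> levels [5 4 7 6]
Step 4: flows [0->1,2->0,3->1,2->3] -> levels [5 6 5 6]
Step 5: flows [1->0,0=2,1=3,3->2] -> levels [6 5 6 5]
Step 6: flows [0->1,0=2,1=3,2->3] -> levels [5 6 5 6]
  -> period-2 cycle: step 6 state = step 4 state
  -> state at step 7: (7-4) mod 2 = 1, same as step 5 -> [6 5 6 5]

Answer: 6 5 6 5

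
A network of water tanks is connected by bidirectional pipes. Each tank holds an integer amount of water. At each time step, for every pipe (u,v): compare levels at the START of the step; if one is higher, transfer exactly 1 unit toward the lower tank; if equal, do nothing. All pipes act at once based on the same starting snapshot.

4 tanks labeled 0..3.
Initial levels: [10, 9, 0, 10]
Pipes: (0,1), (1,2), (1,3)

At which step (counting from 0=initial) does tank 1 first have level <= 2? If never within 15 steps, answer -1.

Answer: -1

Derivation:
Step 1: flows [0->1,1->2,3->1] -> levels [9 10 1 9]
Step 2: flows [1->0,1->2,1->3] -> levels [10 7 2 10]
Step 3: flows [0->1,1->2,3->1] -> levels [9 8 3 9]
Step 4: flows [0->1,1->2,3->1] -> levels [8 9 4 8]
Step 5: flows [1->0,1->2,1->3] -> levels [9 6 5 9]
Step 6: flows [0->1,1->2,3->1] -> levels [8 7 6 8]
Step 7: flows [0->1,1->2,3->1] -> levels [7 8 7 7]
Step 8: flows [1->0,1->2,1->3] -> levels [8 5 8 8]
Step 9: flows [0->1,2->1,3->1] -> levels [7 8 7 7]
  -> period-2 cycle (repeats step 7); tank 1 never drops to <=2
Tank 1 never reaches <=2 within 15 steps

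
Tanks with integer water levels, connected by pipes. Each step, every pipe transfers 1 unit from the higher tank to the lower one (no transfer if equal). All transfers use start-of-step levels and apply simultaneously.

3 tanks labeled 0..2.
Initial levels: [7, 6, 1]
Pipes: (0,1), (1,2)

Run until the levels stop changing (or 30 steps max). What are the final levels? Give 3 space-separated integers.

Step 1: flows [0->1,1->2] -> levels [6 6 2]
Step 2: flows [0=1,1->2] -> levels [6 5 3]
Step 3: flows [0->1,1->2] -> levels [5 5 4]
Step 4: flows [0=1,1->2] -> levels [5 4 5]
Step 5: flows [0->1,2->1] -> levels [4 6 4]
Step 6: flows [1->0,1->2] -> levels [5 4 5]
  -> period-2 cycle: step 6 state = step 4 state; never stabilizes
  -> state at step 30: (30-4) mod 2 = 0, same as step 4 -> [5 4 5]

Answer: 5 4 5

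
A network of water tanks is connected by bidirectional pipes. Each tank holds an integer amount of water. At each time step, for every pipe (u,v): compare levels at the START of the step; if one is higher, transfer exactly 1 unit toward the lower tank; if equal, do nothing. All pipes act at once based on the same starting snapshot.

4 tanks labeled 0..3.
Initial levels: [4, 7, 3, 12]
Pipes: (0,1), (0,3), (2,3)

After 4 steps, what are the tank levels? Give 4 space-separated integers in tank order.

Step 1: flows [1->0,3->0,3->2] -> levels [6 6 4 10]
Step 2: flows [0=1,3->0,3->2] -> levels [7 6 5 8]
Step 3: flows [0->1,3->0,3->2] -> levels [7 7 6 6]
Step 4: flows [0=1,0->3,2=3] -> levels [6 7 6 7]

Answer: 6 7 6 7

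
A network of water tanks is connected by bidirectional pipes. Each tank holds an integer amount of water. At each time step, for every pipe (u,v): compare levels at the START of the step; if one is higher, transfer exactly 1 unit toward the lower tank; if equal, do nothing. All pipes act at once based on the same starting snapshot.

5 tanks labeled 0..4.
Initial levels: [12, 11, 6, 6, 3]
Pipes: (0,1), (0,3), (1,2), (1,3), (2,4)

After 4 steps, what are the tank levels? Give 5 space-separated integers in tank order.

Step 1: flows [0->1,0->3,1->2,1->3,2->4] -> levels [10 10 6 8 4]
Step 2: flows [0=1,0->3,1->2,1->3,2->4] -> levels [9 8 6 10 5]
Step 3: flows [0->1,3->0,1->2,3->1,2->4] -> levels [9 9 6 8 6]
Step 4: flows [0=1,0->3,1->2,1->3,2=4] -> levels [8 7 7 10 6]

Answer: 8 7 7 10 6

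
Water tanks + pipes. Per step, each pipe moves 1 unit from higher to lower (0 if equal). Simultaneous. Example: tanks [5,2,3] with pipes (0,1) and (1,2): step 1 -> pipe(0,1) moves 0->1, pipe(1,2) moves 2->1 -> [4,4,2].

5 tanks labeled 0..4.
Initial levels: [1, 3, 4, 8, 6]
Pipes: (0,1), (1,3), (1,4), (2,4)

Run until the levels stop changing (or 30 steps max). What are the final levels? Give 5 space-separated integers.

Step 1: flows [1->0,3->1,4->1,4->2] -> levels [2 4 5 7 4]
Step 2: flows [1->0,3->1,1=4,2->4] -> levels [3 4 4 6 5]
Step 3: flows [1->0,3->1,4->1,4->2] -> levels [4 5 5 5 3]
Step 4: flows [1->0,1=3,1->4,2->4] -> levels [5 3 4 5 5]
Step 5: flows [0->1,3->1,4->1,4->2] -> levels [4 6 5 4 3]
Step 6: flows [1->0,1->3,1->4,2->4] -> levels [5 3 4 5 5]
  -> period-2 cycle: step 6 state = step 4 state; never stabilizes
  -> state at step 30: (30-4) mod 2 = 0, same as step 4 -> [5 3 4 5 5]

Answer: 5 3 4 5 5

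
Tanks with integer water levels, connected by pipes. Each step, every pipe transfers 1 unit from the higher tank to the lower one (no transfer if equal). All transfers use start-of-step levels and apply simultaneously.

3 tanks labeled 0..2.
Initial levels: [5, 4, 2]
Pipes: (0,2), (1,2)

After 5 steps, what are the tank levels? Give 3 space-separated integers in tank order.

Step 1: flows [0->2,1->2] -> levels [4 3 4]
Step 2: flows [0=2,2->1] -> levels [4 4 3]
Step 3: flows [0->2,1->2] -> levels [3 3 5]
Step 4: flows [2->0,2->1] -> levels [4 4 3]
  -> period-2 cycle: step 4 state = step 2 state
  -> state at step 5: (5-2) mod 2 = 1, same as step 3 -> [3 3 5]

Answer: 3 3 5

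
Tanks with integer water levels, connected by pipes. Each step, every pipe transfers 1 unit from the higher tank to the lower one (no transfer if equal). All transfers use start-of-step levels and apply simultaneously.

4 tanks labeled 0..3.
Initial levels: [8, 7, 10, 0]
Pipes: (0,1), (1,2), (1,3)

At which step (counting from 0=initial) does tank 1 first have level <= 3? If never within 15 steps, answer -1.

Answer: -1

Derivation:
Step 1: flows [0->1,2->1,1->3] -> levels [7 8 9 1]
Step 2: flows [1->0,2->1,1->3] -> levels [8 7 8 2]
Step 3: flows [0->1,2->1,1->3] -> levels [7 8 7 3]
Step 4: flows [1->0,1->2,1->3] -> levels [8 5 8 4]
Step 5: flows [0->1,2->1,1->3] -> levels [7 6 7 5]
Step 6: flows [0->1,2->1,1->3] -> levels [6 7 6 6]
Step 7: flows [1->0,1->2,1->3] -> levels [7 4 7 7]
Step 8: flows [0->1,2->1,3->1] -> levels [6 7 6 6]
  -> period-2 cycle (repeats step 6); tank 1 never drops to <=3
Tank 1 never reaches <=3 within 15 steps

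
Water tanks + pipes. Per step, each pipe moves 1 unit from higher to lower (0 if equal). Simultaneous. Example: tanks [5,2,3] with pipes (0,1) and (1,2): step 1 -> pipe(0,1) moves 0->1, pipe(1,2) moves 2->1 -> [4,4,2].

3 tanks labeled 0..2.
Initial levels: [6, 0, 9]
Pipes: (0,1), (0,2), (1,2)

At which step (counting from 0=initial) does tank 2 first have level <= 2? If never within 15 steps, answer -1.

Answer: -1

Derivation:
Step 1: flows [0->1,2->0,2->1] -> levels [6 2 7]
Step 2: flows [0->1,2->0,2->1] -> levels [6 4 5]
Step 3: flows [0->1,0->2,2->1] -> levels [4 6 5]
Step 4: flows [1->0,2->0,1->2] -> levels [6 4 5]
  -> period-2 cycle (repeats step 2); tank 2 never drops to <=2
Tank 2 never reaches <=2 within 15 steps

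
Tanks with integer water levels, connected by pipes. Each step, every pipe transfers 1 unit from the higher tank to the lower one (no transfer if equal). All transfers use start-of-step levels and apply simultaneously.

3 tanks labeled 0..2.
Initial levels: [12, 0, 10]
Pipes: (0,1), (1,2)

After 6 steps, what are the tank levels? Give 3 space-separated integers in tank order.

Answer: 7 8 7

Derivation:
Step 1: flows [0->1,2->1] -> levels [11 2 9]
Step 2: flows [0->1,2->1] -> levels [10 4 8]
Step 3: flows [0->1,2->1] -> levels [9 6 7]
Step 4: flows [0->1,2->1] -> levels [8 8 6]
Step 5: flows [0=1,1->2] -> levels [8 7 7]
Step 6: flows [0->1,1=2] -> levels [7 8 7]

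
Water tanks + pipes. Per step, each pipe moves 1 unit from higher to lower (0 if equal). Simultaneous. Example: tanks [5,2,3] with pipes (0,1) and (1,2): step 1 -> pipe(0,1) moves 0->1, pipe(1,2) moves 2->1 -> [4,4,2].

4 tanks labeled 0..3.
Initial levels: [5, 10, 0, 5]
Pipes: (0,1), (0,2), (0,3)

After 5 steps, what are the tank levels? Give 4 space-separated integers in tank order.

Answer: 5 5 5 5

Derivation:
Step 1: flows [1->0,0->2,0=3] -> levels [5 9 1 5]
Step 2: flows [1->0,0->2,0=3] -> levels [5 8 2 5]
Step 3: flows [1->0,0->2,0=3] -> levels [5 7 3 5]
Step 4: flows [1->0,0->2,0=3] -> levels [5 6 4 5]
Step 5: flows [1->0,0->2,0=3] -> levels [5 5 5 5]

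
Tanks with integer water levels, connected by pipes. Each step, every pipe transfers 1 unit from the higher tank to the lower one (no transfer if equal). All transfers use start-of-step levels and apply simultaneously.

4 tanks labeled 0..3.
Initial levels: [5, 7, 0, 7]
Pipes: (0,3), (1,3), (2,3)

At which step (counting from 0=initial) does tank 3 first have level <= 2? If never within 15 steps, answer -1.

Answer: -1

Derivation:
Step 1: flows [3->0,1=3,3->2] -> levels [6 7 1 5]
Step 2: flows [0->3,1->3,3->2] -> levels [5 6 2 6]
Step 3: flows [3->0,1=3,3->2] -> levels [6 6 3 4]
Step 4: flows [0->3,1->3,3->2] -> levels [5 5 4 5]
Step 5: flows [0=3,1=3,3->2] -> levels [5 5 5 4]
Step 6: flows [0->3,1->3,2->3] -> levels [4 4 4 7]
Step 7: flows [3->0,3->1,3->2] -> levels [5 5 5 4]
  -> period-2 cycle (repeats step 5); tank 3 never drops to <=2
Tank 3 never reaches <=2 within 15 steps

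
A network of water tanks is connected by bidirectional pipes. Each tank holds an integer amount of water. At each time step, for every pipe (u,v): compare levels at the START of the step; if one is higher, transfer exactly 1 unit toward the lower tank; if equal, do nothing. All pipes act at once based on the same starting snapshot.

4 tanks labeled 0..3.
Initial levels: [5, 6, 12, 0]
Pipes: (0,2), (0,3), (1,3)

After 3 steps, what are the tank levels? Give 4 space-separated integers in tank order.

Step 1: flows [2->0,0->3,1->3] -> levels [5 5 11 2]
Step 2: flows [2->0,0->3,1->3] -> levels [5 4 10 4]
Step 3: flows [2->0,0->3,1=3] -> levels [5 4 9 5]

Answer: 5 4 9 5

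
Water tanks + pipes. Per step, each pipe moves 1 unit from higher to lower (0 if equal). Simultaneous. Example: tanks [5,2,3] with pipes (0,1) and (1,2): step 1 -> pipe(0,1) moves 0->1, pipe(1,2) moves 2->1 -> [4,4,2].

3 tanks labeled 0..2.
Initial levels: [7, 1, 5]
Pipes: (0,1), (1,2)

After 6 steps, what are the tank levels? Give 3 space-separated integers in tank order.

Answer: 4 5 4

Derivation:
Step 1: flows [0->1,2->1] -> levels [6 3 4]
Step 2: flows [0->1,2->1] -> levels [5 5 3]
Step 3: flows [0=1,1->2] -> levels [5 4 4]
Step 4: flows [0->1,1=2] -> levels [4 5 4]
Step 5: flows [1->0,1->2] -> levels [5 3 5]
Step 6: flows [0->1,2->1] -> levels [4 5 4]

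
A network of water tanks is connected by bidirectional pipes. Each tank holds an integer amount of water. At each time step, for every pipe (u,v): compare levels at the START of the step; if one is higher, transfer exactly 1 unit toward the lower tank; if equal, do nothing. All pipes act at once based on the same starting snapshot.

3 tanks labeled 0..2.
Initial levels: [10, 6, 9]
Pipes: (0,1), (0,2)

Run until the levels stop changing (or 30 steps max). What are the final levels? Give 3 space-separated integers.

Step 1: flows [0->1,0->2] -> levels [8 7 10]
Step 2: flows [0->1,2->0] -> levels [8 8 9]
Step 3: flows [0=1,2->0] -> levels [9 8 8]
Step 4: flows [0->1,0->2] -> levels [7 9 9]
Step 5: flows [1->0,2->0] -> levels [9 8 8]
  -> period-2 cycle: step 5 state = step 3 state; never stabilizes
  -> state at step 30: (30-3) mod 2 = 1, same as step 4 -> [7 9 9]

Answer: 7 9 9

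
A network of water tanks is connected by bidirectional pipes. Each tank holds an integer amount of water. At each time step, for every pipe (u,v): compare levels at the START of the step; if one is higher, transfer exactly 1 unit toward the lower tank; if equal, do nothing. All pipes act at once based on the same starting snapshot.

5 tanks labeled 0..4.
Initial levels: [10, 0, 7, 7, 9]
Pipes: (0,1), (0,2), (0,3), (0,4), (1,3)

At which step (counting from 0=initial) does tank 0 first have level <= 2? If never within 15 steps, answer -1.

Step 1: flows [0->1,0->2,0->3,0->4,3->1] -> levels [6 2 8 7 10]
Step 2: flows [0->1,2->0,3->0,4->0,3->1] -> levels [8 4 7 5 9]
Step 3: flows [0->1,0->2,0->3,4->0,3->1] -> levels [6 6 8 5 8]
Step 4: flows [0=1,2->0,0->3,4->0,1->3] -> levels [7 5 7 7 7]
Step 5: flows [0->1,0=2,0=3,0=4,3->1] -> levels [6 7 7 6 7]
Step 6: flows [1->0,2->0,0=3,4->0,1->3] -> levels [9 5 6 7 6]
Step 7: flows [0->1,0->2,0->3,0->4,3->1] -> levels [5 7 7 7 7]
Step 8: flows [1->0,2->0,3->0,4->0,1=3] -> levels [9 6 6 6 6]
Step 9: flows [0->1,0->2,0->3,0->4,1=3] -> levels [5 7 7 7 7]
  -> period-2 cycle (repeats step 7); tank 0 never drops to <=2
Tank 0 never reaches <=2 within 15 steps

Answer: -1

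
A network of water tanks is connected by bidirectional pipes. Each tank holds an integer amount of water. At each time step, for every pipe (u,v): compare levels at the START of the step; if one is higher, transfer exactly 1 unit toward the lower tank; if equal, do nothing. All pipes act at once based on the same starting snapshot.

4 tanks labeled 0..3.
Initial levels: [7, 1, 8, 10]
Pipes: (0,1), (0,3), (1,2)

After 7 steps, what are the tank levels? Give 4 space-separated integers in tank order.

Answer: 6 7 6 7

Derivation:
Step 1: flows [0->1,3->0,2->1] -> levels [7 3 7 9]
Step 2: flows [0->1,3->0,2->1] -> levels [7 5 6 8]
Step 3: flows [0->1,3->0,2->1] -> levels [7 7 5 7]
Step 4: flows [0=1,0=3,1->2] -> levels [7 6 6 7]
Step 5: flows [0->1,0=3,1=2] -> levels [6 7 6 7]
Step 6: flows [1->0,3->0,1->2] -> levels [8 5 7 6]
Step 7: flows [0->1,0->3,2->1] -> levels [6 7 6 7]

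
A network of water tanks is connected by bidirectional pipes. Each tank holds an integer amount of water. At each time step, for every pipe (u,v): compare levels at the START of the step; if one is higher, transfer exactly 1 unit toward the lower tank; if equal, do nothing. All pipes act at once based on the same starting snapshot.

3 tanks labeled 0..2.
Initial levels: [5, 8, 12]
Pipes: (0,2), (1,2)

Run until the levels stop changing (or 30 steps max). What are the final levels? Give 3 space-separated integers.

Step 1: flows [2->0,2->1] -> levels [6 9 10]
Step 2: flows [2->0,2->1] -> levels [7 10 8]
Step 3: flows [2->0,1->2] -> levels [8 9 8]
Step 4: flows [0=2,1->2] -> levels [8 8 9]
Step 5: flows [2->0,2->1] -> levels [9 9 7]
Step 6: flows [0->2,1->2] -> levels [8 8 9]
  -> period-2 cycle: step 6 state = step 4 state; never stabilizes
  -> state at step 30: (30-4) mod 2 = 0, same as step 4 -> [8 8 9]

Answer: 8 8 9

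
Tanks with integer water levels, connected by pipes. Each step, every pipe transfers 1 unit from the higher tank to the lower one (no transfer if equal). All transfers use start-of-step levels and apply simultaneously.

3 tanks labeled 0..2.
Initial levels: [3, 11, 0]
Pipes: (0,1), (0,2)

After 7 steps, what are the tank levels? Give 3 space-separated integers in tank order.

Step 1: flows [1->0,0->2] -> levels [3 10 1]
Step 2: flows [1->0,0->2] -> levels [3 9 2]
Step 3: flows [1->0,0->2] -> levels [3 8 3]
Step 4: flows [1->0,0=2] -> levels [4 7 3]
Step 5: flows [1->0,0->2] -> levels [4 6 4]
Step 6: flows [1->0,0=2] -> levels [5 5 4]
Step 7: flows [0=1,0->2] -> levels [4 5 5]

Answer: 4 5 5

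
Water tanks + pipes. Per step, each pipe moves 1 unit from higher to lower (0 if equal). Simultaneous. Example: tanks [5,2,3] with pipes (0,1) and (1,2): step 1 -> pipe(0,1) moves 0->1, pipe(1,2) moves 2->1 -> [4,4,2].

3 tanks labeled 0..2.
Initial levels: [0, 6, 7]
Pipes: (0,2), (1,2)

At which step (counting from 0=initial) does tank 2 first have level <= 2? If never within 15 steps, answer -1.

Answer: -1

Derivation:
Step 1: flows [2->0,2->1] -> levels [1 7 5]
Step 2: flows [2->0,1->2] -> levels [2 6 5]
Step 3: flows [2->0,1->2] -> levels [3 5 5]
Step 4: flows [2->0,1=2] -> levels [4 5 4]
Step 5: flows [0=2,1->2] -> levels [4 4 5]
Step 6: flows [2->0,2->1] -> levels [5 5 3]
Step 7: flows [0->2,1->2] -> levels [4 4 5]
  -> period-2 cycle (repeats step 5); tank 2 never drops to <=2
Tank 2 never reaches <=2 within 15 steps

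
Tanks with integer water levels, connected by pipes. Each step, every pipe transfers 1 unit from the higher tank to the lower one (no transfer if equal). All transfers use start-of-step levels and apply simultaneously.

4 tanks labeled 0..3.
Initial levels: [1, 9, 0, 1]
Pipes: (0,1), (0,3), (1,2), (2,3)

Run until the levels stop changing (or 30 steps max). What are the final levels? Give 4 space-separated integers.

Answer: 2 3 2 4

Derivation:
Step 1: flows [1->0,0=3,1->2,3->2] -> levels [2 7 2 0]
Step 2: flows [1->0,0->3,1->2,2->3] -> levels [2 5 2 2]
Step 3: flows [1->0,0=3,1->2,2=3] -> levels [3 3 3 2]
Step 4: flows [0=1,0->3,1=2,2->3] -> levels [2 3 2 4]
Step 5: flows [1->0,3->0,1->2,3->2] -> levels [4 1 4 2]
Step 6: flows [0->1,0->3,2->1,2->3] -> levels [2 3 2 4]
  -> period-2 cycle: step 6 state = step 4 state; never stabilizes
  -> state at step 30: (30-4) mod 2 = 0, same as step 4 -> [2 3 2 4]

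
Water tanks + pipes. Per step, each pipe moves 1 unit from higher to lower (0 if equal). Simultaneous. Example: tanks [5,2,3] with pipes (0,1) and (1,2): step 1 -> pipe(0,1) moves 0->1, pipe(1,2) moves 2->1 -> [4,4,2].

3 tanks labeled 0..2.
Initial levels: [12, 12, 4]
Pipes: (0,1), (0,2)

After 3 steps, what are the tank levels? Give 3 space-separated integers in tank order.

Step 1: flows [0=1,0->2] -> levels [11 12 5]
Step 2: flows [1->0,0->2] -> levels [11 11 6]
Step 3: flows [0=1,0->2] -> levels [10 11 7]

Answer: 10 11 7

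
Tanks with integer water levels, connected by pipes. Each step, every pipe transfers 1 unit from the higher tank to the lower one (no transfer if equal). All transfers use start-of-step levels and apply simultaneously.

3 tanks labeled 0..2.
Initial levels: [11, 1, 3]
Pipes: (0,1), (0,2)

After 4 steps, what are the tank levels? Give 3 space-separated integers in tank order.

Step 1: flows [0->1,0->2] -> levels [9 2 4]
Step 2: flows [0->1,0->2] -> levels [7 3 5]
Step 3: flows [0->1,0->2] -> levels [5 4 6]
Step 4: flows [0->1,2->0] -> levels [5 5 5]

Answer: 5 5 5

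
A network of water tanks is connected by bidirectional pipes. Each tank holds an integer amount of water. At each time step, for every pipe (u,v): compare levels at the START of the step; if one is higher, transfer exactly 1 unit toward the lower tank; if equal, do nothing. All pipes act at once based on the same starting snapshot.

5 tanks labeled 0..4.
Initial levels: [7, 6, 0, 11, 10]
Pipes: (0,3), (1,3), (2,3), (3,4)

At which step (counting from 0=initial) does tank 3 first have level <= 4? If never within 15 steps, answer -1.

Step 1: flows [3->0,3->1,3->2,3->4] -> levels [8 7 1 7 11]
Step 2: flows [0->3,1=3,3->2,4->3] -> levels [7 7 2 8 10]
Step 3: flows [3->0,3->1,3->2,4->3] -> levels [8 8 3 6 9]
Step 4: flows [0->3,1->3,3->2,4->3] -> levels [7 7 4 8 8]
Step 5: flows [3->0,3->1,3->2,3=4] -> levels [8 8 5 5 8]
Step 6: flows [0->3,1->3,2=3,4->3] -> levels [7 7 5 8 7]
Step 7: flows [3->0,3->1,3->2,3->4] -> levels [8 8 6 4 8]
Tank 3 first reaches <=4 at step 7

Answer: 7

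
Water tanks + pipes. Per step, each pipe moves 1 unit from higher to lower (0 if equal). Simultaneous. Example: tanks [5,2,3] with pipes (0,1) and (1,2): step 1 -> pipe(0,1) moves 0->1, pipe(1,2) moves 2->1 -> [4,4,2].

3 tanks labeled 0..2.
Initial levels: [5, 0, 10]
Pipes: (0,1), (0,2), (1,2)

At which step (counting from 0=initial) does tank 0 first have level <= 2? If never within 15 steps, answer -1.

Step 1: flows [0->1,2->0,2->1] -> levels [5 2 8]
Step 2: flows [0->1,2->0,2->1] -> levels [5 4 6]
Step 3: flows [0->1,2->0,2->1] -> levels [5 6 4]
Step 4: flows [1->0,0->2,1->2] -> levels [5 4 6]
  -> period-2 cycle (repeats step 2); tank 0 never drops to <=2
Tank 0 never reaches <=2 within 15 steps

Answer: -1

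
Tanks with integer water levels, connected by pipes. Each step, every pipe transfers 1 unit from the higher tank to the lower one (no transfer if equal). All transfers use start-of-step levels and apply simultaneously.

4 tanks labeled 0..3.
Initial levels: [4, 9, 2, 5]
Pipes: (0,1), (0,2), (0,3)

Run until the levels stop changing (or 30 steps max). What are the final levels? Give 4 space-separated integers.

Step 1: flows [1->0,0->2,3->0] -> levels [5 8 3 4]
Step 2: flows [1->0,0->2,0->3] -> levels [4 7 4 5]
Step 3: flows [1->0,0=2,3->0] -> levels [6 6 4 4]
Step 4: flows [0=1,0->2,0->3] -> levels [4 6 5 5]
Step 5: flows [1->0,2->0,3->0] -> levels [7 5 4 4]
Step 6: flows [0->1,0->2,0->3] -> levels [4 6 5 5]
  -> period-2 cycle: step 6 state = step 4 state; never stabilizes
  -> state at step 30: (30-4) mod 2 = 0, same as step 4 -> [4 6 5 5]

Answer: 4 6 5 5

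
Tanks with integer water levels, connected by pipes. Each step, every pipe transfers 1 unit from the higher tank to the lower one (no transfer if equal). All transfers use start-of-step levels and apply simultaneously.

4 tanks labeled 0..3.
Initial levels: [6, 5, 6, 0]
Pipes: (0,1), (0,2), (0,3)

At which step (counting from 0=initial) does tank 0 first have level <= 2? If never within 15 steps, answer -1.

Answer: 5

Derivation:
Step 1: flows [0->1,0=2,0->3] -> levels [4 6 6 1]
Step 2: flows [1->0,2->0,0->3] -> levels [5 5 5 2]
Step 3: flows [0=1,0=2,0->3] -> levels [4 5 5 3]
Step 4: flows [1->0,2->0,0->3] -> levels [5 4 4 4]
Step 5: flows [0->1,0->2,0->3] -> levels [2 5 5 5]
Tank 0 first reaches <=2 at step 5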